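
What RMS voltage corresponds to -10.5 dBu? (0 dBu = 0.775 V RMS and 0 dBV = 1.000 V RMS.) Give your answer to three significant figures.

0.231 V

V = 0.775 V × 10^(-10.5/20).
= 0.775 × 0.2985 = 0.231 V.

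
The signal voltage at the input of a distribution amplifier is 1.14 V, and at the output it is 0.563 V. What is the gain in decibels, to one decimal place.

-6.1 dB

Voltage is an amplitude quantity, so gain = 20·log₁₀(V_out/V_in).
20·log₁₀(0.563/1.14) = 20·log₁₀(0.4939) = -6.1 dB.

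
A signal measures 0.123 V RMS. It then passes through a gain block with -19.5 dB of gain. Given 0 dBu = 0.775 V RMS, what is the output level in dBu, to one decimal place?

-35.5 dBu

Input level: 20·log₁₀(0.123/0.775) = -15.99 dBu.
Output: -15.99 − 19.5 = -35.5 dBu.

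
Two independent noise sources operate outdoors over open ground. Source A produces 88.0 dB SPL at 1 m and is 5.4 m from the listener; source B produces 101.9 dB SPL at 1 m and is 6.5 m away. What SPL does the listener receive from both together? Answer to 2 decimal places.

At the listener: L_A = 88.0 − 20·log₁₀(5.4) = 73.352 dB; L_B = 101.9 − 20·log₁₀(6.5) = 85.642 dB.
Combined: 10·log₁₀(10^(73.352/10)+10^(85.642/10)) = 85.89 dB SPL.

85.89 dB SPL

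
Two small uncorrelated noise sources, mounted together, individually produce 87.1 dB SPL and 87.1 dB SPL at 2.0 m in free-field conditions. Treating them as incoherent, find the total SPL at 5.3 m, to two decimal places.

81.65 dB SPL

Combined at 2.0 m: 10·log₁₀(10^(87.1/10)+10^(87.1/10)) = 90.110 dB SPL.
Then apply −20·log₁₀(5.3/2.0) = -8.465 dB → 81.65 dB SPL.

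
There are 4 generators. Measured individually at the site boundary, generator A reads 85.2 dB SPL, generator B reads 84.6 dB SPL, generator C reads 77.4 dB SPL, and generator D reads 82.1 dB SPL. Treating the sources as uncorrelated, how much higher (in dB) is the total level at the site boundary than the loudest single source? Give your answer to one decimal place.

4.0 dB

Add the sources as powers (linear), then convert back to dB:
L_total = 10·log₁₀(10^(85.2/10) + 10^(84.6/10) + 10^(77.4/10) + 10^(82.1/10)) = 89.23 dB SPL.
Excess over the loudest (85.2 dB): 89.23 − 85.2 = 4.0 dB.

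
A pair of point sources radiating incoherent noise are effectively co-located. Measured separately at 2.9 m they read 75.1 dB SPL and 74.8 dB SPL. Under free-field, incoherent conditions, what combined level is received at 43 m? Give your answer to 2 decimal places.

Combined at 2.9 m: 10·log₁₀(10^(75.1/10)+10^(74.8/10)) = 77.963 dB SPL.
Then apply −20·log₁₀(43/2.9) = -23.421 dB → 54.54 dB SPL.

54.54 dB SPL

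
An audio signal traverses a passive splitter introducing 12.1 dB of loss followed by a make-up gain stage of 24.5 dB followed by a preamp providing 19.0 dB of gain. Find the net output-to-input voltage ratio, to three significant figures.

Net gain = (−12.1) + 24.5 + 19.0 = 31.4 dB.
Voltage ratio = 10^(31.4/20) = 37.2.

37.2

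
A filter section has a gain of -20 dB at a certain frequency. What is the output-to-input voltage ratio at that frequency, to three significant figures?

0.100

Voltage ratio = 10^(dB/20).
10^(-20/20) = 10^(-1.000) = 0.100.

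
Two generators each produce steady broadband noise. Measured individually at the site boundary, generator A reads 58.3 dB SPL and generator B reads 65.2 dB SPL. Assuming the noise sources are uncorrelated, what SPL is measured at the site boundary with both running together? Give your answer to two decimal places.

Add the sources as powers (linear), then convert back to dB:
L_total = 10·log₁₀(10^(58.3/10) + 10^(65.2/10)) = 10·log₁₀(3987000) = 66.01 dB SPL.

66.01 dB SPL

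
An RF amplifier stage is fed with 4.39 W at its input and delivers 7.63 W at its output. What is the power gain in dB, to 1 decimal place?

2.4 dB

For a power ratio, dB = 10·log₁₀(P₂/P₁).
10·log₁₀(7.63/4.39) = 10·log₁₀(1.738) = 2.4 dB.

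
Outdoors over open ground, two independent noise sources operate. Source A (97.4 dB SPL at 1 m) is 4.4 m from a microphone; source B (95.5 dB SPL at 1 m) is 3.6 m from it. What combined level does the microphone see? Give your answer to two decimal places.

87.46 dB SPL

At the listener: L_A = 97.4 − 20·log₁₀(4.4) = 84.531 dB; L_B = 95.5 − 20·log₁₀(3.6) = 84.374 dB.
Combined: 10·log₁₀(10^(84.531/10)+10^(84.374/10)) = 87.46 dB SPL.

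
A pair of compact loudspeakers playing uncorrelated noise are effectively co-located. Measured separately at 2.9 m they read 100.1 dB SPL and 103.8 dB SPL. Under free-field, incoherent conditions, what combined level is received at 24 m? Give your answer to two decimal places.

86.99 dB SPL

Combined at 2.9 m: 10·log₁₀(10^(100.1/10)+10^(103.8/10)) = 105.343 dB SPL.
Then apply −20·log₁₀(24/2.9) = -18.356 dB → 86.99 dB SPL.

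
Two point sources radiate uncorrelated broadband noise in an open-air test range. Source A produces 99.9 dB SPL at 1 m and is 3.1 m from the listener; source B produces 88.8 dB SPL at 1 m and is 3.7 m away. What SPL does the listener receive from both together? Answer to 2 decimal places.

At the listener: L_A = 99.9 − 20·log₁₀(3.1) = 90.073 dB; L_B = 88.8 − 20·log₁₀(3.7) = 77.436 dB.
Combined: 10·log₁₀(10^(90.073/10)+10^(77.436/10)) = 90.30 dB SPL.

90.30 dB SPL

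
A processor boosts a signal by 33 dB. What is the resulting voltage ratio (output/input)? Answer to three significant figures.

44.7

Voltage ratio = 10^(dB/20).
10^(33/20) = 10^(1.650) = 44.7.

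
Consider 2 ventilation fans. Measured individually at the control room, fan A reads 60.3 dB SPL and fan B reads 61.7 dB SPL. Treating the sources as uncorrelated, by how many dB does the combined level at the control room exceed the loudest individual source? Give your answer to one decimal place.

2.4 dB

Incoherent sources sum as intensities:
L_total = 10·log₁₀(10^(60.3/10) + 10^(61.7/10)) = 64.07 dB SPL.
Excess over the loudest (61.7 dB): 64.07 − 61.7 = 2.4 dB.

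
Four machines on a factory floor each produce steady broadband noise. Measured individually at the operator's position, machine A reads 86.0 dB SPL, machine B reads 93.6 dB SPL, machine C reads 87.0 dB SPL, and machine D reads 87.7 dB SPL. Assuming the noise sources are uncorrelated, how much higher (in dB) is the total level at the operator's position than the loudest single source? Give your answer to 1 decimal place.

2.2 dB

Add the sources as powers (linear), then convert back to dB:
L_total = 10·log₁₀(10^(86.0/10) + 10^(93.6/10) + 10^(87.0/10) + 10^(87.7/10)) = 95.77 dB SPL.
Excess over the loudest (93.6 dB): 95.77 − 93.6 = 2.2 dB.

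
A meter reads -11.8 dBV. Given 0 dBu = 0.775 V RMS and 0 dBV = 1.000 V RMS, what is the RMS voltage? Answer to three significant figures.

V = 1.000 V × 10^(-11.8/20).
= 1.000 × 0.2570 = 0.257 V.

0.257 V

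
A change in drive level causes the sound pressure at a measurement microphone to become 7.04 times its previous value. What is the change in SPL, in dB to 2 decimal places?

SPL change from a pressure ratio uses the 20·log₁₀ form:
20·log₁₀(7.04) = 16.95 dB.

16.95 dB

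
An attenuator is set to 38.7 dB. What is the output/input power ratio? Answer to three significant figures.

Power ratio = 10^(dB/10).
10^(-38.7/10) = 10^(-3.870) = 0.000135.

0.000135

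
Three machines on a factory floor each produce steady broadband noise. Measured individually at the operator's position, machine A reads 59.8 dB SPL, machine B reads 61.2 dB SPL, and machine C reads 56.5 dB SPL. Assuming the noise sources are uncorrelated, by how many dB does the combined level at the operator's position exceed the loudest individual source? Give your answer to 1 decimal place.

Add the sources as powers (linear), then convert back to dB:
L_total = 10·log₁₀(10^(59.8/10) + 10^(61.2/10) + 10^(56.5/10)) = 64.35 dB SPL.
Excess over the loudest (61.2 dB): 64.35 − 61.2 = 3.1 dB.

3.1 dB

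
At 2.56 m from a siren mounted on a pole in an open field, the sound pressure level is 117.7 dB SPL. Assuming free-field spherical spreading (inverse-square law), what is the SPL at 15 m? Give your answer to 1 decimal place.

For a point source in a free field, ΔL = −20·log₁₀(d₂/d₁).
ΔL = −20·log₁₀(15/2.56) = -15.36 dB, so L₂ = 117.7 + (-15.36) = 102.3 dB SPL.

102.3 dB SPL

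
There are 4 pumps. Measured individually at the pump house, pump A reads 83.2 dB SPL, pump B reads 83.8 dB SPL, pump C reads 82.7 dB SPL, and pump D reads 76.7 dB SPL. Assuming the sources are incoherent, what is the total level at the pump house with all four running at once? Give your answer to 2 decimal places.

Add the sources as powers (linear), then convert back to dB:
L_total = 10·log₁₀(10^(83.2/10) + 10^(83.8/10) + 10^(82.7/10) + 10^(76.7/10)) = 10·log₁₀(681800000) = 88.34 dB SPL.

88.34 dB SPL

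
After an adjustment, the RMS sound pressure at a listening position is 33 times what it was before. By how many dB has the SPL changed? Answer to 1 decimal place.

30.4 dB

Sound pressure is an amplitude quantity: ΔL = 20·log₁₀(p₂/p₁).
20·log₁₀(33) = 30.4 dB.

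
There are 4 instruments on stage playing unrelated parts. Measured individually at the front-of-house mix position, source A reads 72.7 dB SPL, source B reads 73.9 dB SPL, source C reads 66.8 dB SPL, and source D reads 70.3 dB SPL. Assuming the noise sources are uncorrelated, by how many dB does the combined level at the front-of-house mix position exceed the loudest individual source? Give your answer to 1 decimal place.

Add the sources as powers (linear), then convert back to dB:
L_total = 10·log₁₀(10^(72.7/10) + 10^(73.9/10) + 10^(66.8/10) + 10^(70.3/10)) = 77.68 dB SPL.
Excess over the loudest (73.9 dB): 77.68 − 73.9 = 3.8 dB.

3.8 dB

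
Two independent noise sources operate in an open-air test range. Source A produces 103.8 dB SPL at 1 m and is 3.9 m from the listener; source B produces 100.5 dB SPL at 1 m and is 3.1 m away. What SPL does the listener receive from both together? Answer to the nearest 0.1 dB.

94.4 dB SPL

At the listener: L_A = 103.8 − 20·log₁₀(3.9) = 91.98 dB; L_B = 100.5 − 20·log₁₀(3.1) = 90.67 dB.
Combined: 10·log₁₀(10^(91.98/10)+10^(90.67/10)) = 94.4 dB SPL.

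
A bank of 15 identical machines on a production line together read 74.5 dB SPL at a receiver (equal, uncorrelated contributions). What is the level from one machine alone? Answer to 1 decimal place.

15 equal incoherent sources add 10·log₁₀(15) = 11.76 dB over one source.
L_one = 74.5 − 11.76 = 62.7 dB SPL.

62.7 dB SPL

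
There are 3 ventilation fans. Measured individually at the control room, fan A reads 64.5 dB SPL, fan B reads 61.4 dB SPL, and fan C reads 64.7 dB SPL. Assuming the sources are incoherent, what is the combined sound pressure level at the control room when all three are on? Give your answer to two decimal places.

68.54 dB SPL

Add the sources as powers (linear), then convert back to dB:
L_total = 10·log₁₀(10^(64.5/10) + 10^(61.4/10) + 10^(64.7/10)) = 10·log₁₀(7150000) = 68.54 dB SPL.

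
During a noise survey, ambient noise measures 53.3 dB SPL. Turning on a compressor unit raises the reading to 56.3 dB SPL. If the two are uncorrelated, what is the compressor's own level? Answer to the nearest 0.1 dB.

53.3 dB SPL

Remove the background by subtracting linear intensities:
L_src = 10·log₁₀(10^(56.3/10) − 10^(53.3/10)) = 10·log₁₀(212800) = 53.3 dB SPL.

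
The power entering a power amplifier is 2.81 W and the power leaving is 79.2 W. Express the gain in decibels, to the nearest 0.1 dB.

14.5 dB

Power ratio → dB uses the 10·log₁₀ form:
10·log₁₀(79.2/2.81) = 10·log₁₀(28.19) = 14.5 dB.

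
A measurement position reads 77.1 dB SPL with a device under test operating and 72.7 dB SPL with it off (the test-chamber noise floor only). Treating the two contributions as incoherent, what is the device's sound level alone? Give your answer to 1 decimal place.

75.1 dB SPL

Background correction is a power subtraction:
L_src = 10·log₁₀(10^(77.1/10) − 10^(72.7/10)) = 10·log₁₀(32670000) = 75.1 dB SPL.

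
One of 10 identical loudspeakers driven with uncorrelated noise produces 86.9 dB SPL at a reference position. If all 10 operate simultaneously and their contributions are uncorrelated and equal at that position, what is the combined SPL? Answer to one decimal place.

96.9 dB SPL

10 equal incoherent sources raise the level by 10·log₁₀(10) = 10.00 dB.
L_total = 86.9 + 10.00 = 96.9 dB SPL.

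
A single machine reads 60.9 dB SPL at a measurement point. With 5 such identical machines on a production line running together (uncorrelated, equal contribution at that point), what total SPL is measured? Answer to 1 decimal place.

5 equal incoherent sources raise the level by 10·log₁₀(5) = 6.99 dB.
L_total = 60.9 + 6.99 = 67.9 dB SPL.

67.9 dB SPL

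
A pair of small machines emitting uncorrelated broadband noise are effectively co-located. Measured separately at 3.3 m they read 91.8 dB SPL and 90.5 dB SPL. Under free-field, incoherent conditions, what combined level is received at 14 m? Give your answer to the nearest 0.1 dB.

Combined at 3.3 m: 10·log₁₀(10^(91.8/10)+10^(90.5/10)) = 94.21 dB SPL.
Then apply −20·log₁₀(14/3.3) = -12.55 dB → 81.7 dB SPL.

81.7 dB SPL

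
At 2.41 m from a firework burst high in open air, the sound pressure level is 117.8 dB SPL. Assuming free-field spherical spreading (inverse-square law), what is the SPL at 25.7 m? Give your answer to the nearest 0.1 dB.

Free-field point source: level drops by 20·log₁₀ of the distance ratio.
ΔL = −20·log₁₀(25.7/2.41) = -20.56 dB, so L₂ = 117.8 + (-20.56) = 97.2 dB SPL.

97.2 dB SPL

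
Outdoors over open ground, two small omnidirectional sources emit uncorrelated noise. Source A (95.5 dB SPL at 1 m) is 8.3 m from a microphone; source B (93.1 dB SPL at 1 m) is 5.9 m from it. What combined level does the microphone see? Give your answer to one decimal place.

At the listener: L_A = 95.5 − 20·log₁₀(8.3) = 77.12 dB; L_B = 93.1 − 20·log₁₀(5.9) = 77.68 dB.
Combined: 10·log₁₀(10^(77.12/10)+10^(77.68/10)) = 80.4 dB SPL.

80.4 dB SPL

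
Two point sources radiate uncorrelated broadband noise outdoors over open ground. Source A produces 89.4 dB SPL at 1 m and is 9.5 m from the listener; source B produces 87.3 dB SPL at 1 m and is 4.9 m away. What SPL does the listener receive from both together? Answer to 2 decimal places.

75.05 dB SPL

At the listener: L_A = 89.4 − 20·log₁₀(9.5) = 69.846 dB; L_B = 87.3 − 20·log₁₀(4.9) = 73.496 dB.
Combined: 10·log₁₀(10^(69.846/10)+10^(73.496/10)) = 75.05 dB SPL.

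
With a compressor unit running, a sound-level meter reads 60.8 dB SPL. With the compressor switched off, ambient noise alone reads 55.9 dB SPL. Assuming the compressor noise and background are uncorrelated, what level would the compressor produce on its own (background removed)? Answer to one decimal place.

59.1 dB SPL

Remove the background by subtracting linear intensities:
L_src = 10·log₁₀(10^(60.8/10) − 10^(55.9/10)) = 10·log₁₀(813200) = 59.1 dB SPL.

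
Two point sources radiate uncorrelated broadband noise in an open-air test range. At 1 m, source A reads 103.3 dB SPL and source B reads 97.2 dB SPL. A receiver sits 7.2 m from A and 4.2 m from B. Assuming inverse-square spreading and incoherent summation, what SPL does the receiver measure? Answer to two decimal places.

88.51 dB SPL

At the listener: L_A = 103.3 − 20·log₁₀(7.2) = 86.153 dB; L_B = 97.2 − 20·log₁₀(4.2) = 84.735 dB.
Combined: 10·log₁₀(10^(86.153/10)+10^(84.735/10)) = 88.51 dB SPL.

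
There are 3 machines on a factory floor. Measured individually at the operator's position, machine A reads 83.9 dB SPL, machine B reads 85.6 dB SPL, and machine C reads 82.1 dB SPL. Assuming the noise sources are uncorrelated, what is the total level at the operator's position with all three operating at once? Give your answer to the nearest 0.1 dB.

88.9 dB SPL

Incoherent sources sum as intensities:
L_total = 10·log₁₀(10^(83.9/10) + 10^(85.6/10) + 10^(82.1/10)) = 10·log₁₀(770700000) = 88.9 dB SPL.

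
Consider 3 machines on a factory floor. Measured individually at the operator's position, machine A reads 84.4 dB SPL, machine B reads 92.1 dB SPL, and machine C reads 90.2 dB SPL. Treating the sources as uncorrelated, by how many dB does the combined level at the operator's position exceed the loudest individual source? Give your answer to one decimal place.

2.6 dB

Incoherent sources sum as intensities:
L_total = 10·log₁₀(10^(84.4/10) + 10^(92.1/10) + 10^(90.2/10)) = 94.69 dB SPL.
Excess over the loudest (92.1 dB): 94.69 − 92.1 = 2.6 dB.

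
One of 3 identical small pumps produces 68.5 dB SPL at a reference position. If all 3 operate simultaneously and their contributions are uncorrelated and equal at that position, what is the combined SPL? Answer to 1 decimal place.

73.3 dB SPL

3 equal incoherent sources raise the level by 10·log₁₀(3) = 4.77 dB.
L_total = 68.5 + 4.77 = 73.3 dB SPL.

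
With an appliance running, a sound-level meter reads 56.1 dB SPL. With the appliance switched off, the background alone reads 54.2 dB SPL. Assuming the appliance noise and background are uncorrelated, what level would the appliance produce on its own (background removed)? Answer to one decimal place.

51.6 dB SPL

Subtract intensities: L_src = 10·log₁₀(10^(L_total/10) − 10^(L_bg/10)).
L_src = 10·log₁₀(10^(56.1/10) − 10^(54.2/10)) = 10·log₁₀(144400) = 51.6 dB SPL.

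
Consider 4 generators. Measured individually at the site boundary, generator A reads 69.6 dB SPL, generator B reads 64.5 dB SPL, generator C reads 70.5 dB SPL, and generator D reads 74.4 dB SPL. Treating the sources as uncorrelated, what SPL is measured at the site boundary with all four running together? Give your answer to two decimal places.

77.05 dB SPL

Incoherent sources sum as intensities:
L_total = 10·log₁₀(10^(69.6/10) + 10^(64.5/10) + 10^(70.5/10) + 10^(74.4/10)) = 10·log₁₀(50700000) = 77.05 dB SPL.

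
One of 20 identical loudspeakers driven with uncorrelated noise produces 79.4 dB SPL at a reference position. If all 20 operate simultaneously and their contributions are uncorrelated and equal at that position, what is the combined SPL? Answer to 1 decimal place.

92.4 dB SPL

20 equal incoherent sources raise the level by 10·log₁₀(20) = 13.01 dB.
L_total = 79.4 + 13.01 = 92.4 dB SPL.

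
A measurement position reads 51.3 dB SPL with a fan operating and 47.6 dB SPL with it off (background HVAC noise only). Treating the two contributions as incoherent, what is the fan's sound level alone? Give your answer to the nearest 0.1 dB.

Background correction is a power subtraction:
L_src = 10·log₁₀(10^(51.3/10) − 10^(47.6/10)) = 10·log₁₀(77350) = 48.9 dB SPL.

48.9 dB SPL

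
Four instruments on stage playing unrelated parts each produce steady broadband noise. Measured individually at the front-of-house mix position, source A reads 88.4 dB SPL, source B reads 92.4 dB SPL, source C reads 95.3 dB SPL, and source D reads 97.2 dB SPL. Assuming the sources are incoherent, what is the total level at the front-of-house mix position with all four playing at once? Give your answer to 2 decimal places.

Uncorrelated sources add in intensity (power), not in dB.
L_total = 10·log₁₀(10^(88.4/10) + 10^(92.4/10) + 10^(95.3/10) + 10^(97.2/10)) = 10·log₁₀(11066000000) = 100.44 dB SPL.

100.44 dB SPL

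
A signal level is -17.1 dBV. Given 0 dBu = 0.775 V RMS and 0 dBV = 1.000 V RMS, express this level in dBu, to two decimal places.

The offset between the scales is 20·log₁₀(0.775/1.000) = −2.214 dB.
So dBu = -17.1 + 2.214 = -14.89 dBu.

-14.89 dBu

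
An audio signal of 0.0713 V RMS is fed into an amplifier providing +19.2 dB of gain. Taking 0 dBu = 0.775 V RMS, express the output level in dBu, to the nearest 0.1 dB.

-1.5 dBu

Input level: 20·log₁₀(0.0713/0.775) = -20.72 dBu.
Output: -20.72 + 19.2 = -1.5 dBu.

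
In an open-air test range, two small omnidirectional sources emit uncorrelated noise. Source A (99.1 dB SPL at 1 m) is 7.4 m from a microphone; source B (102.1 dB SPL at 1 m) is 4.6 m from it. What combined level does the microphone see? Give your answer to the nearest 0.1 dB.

89.6 dB SPL

At the listener: L_A = 99.1 − 20·log₁₀(7.4) = 81.72 dB; L_B = 102.1 − 20·log₁₀(4.6) = 88.84 dB.
Combined: 10·log₁₀(10^(81.72/10)+10^(88.84/10)) = 89.6 dB SPL.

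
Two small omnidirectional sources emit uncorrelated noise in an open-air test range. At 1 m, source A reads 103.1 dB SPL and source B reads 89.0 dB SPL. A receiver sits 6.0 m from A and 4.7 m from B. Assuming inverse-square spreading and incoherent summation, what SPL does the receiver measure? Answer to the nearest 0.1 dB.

At the listener: L_A = 103.1 − 20·log₁₀(6.0) = 87.54 dB; L_B = 89.0 − 20·log₁₀(4.7) = 75.56 dB.
Combined: 10·log₁₀(10^(87.54/10)+10^(75.56/10)) = 87.8 dB SPL.

87.8 dB SPL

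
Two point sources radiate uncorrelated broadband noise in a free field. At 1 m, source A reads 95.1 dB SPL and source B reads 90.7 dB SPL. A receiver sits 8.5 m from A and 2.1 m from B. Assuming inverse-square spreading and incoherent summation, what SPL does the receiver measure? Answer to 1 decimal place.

84.9 dB SPL

At the listener: L_A = 95.1 − 20·log₁₀(8.5) = 76.51 dB; L_B = 90.7 − 20·log₁₀(2.1) = 84.26 dB.
Combined: 10·log₁₀(10^(76.51/10)+10^(84.26/10)) = 84.9 dB SPL.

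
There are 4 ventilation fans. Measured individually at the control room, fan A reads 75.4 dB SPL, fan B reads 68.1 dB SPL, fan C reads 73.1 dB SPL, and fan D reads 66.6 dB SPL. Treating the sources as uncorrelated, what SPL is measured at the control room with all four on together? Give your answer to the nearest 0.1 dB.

Incoherent sources sum as intensities:
L_total = 10·log₁₀(10^(75.4/10) + 10^(68.1/10) + 10^(73.1/10) + 10^(66.6/10)) = 10·log₁₀(66120000) = 78.2 dB SPL.

78.2 dB SPL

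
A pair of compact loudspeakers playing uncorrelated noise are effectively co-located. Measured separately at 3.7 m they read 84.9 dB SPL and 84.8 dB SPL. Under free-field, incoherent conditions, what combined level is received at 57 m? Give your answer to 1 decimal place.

64.1 dB SPL

Combined at 3.7 m: 10·log₁₀(10^(84.9/10)+10^(84.8/10)) = 87.86 dB SPL.
Then apply −20·log₁₀(57/3.7) = -23.75 dB → 64.1 dB SPL.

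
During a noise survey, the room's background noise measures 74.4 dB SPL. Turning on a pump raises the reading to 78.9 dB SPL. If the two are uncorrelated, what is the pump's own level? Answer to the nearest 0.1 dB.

77.0 dB SPL

Background correction is a power subtraction:
L_src = 10·log₁₀(10^(78.9/10) − 10^(74.4/10)) = 10·log₁₀(50080000) = 77.0 dB SPL.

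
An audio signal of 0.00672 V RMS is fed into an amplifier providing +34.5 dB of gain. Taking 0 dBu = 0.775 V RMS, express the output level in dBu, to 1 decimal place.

Input level: 20·log₁₀(0.00672/0.775) = -41.24 dBu.
Output: -41.24 + 34.5 = -6.7 dBu.

-6.7 dBu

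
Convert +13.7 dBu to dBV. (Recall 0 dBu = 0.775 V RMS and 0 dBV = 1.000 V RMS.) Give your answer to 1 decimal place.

+11.5 dBV

The offset between the scales is 20·log₁₀(0.775/1.000) = −2.214 dB.
So dBV = +13.7 − 2.214 = +11.5 dBV.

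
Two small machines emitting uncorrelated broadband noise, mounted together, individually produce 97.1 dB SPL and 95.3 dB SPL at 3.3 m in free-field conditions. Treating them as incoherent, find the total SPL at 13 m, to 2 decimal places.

87.39 dB SPL

Combined at 3.3 m: 10·log₁₀(10^(97.1/10)+10^(95.3/10)) = 99.303 dB SPL.
Then apply −20·log₁₀(13/3.3) = -11.909 dB → 87.39 dB SPL.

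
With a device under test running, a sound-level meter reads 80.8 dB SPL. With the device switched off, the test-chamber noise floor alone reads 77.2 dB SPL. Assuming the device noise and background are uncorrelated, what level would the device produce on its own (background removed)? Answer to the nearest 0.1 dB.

Remove the background by subtracting linear intensities:
L_src = 10·log₁₀(10^(80.8/10) − 10^(77.2/10)) = 10·log₁₀(67750000) = 78.3 dB SPL.

78.3 dB SPL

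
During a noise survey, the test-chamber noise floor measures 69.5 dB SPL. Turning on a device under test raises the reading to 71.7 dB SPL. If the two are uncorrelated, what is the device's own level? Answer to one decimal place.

Subtract intensities: L_src = 10·log₁₀(10^(L_total/10) − 10^(L_bg/10)).
L_src = 10·log₁₀(10^(71.7/10) − 10^(69.5/10)) = 10·log₁₀(5879000) = 67.7 dB SPL.

67.7 dB SPL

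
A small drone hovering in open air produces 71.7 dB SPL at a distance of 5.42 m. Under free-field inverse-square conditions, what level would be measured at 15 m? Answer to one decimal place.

62.9 dB SPL

Inverse-square spreading gives ΔL = −20·log₁₀(d₂/d₁).
ΔL = −20·log₁₀(15/5.42) = -8.84 dB, so L₂ = 71.7 + (-8.84) = 62.9 dB SPL.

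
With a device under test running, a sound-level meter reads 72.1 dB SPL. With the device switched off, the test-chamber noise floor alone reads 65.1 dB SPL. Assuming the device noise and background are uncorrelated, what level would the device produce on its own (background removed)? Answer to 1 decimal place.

Subtract intensities: L_src = 10·log₁₀(10^(L_total/10) − 10^(L_bg/10)).
L_src = 10·log₁₀(10^(72.1/10) − 10^(65.1/10)) = 10·log₁₀(12980000) = 71.1 dB SPL.

71.1 dB SPL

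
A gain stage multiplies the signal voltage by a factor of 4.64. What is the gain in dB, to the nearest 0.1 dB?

13.3 dB

For a voltage ratio, dB = 20·log₁₀(V₂/V₁).
20·log₁₀(4.64) = 13.3 dB.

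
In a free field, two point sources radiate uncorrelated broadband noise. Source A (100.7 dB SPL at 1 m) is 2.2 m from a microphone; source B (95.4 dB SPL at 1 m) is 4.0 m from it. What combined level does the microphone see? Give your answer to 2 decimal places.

94.22 dB SPL

At the listener: L_A = 100.7 − 20·log₁₀(2.2) = 93.852 dB; L_B = 95.4 − 20·log₁₀(4.0) = 83.359 dB.
Combined: 10·log₁₀(10^(93.852/10)+10^(83.359/10)) = 94.22 dB SPL.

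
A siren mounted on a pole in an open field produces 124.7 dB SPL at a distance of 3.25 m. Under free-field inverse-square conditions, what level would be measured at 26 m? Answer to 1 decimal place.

Free-field point source: level drops by 20·log₁₀ of the distance ratio.
ΔL = −20·log₁₀(26/3.25) = -18.06 dB, so L₂ = 124.7 + (-18.06) = 106.6 dB SPL.

106.6 dB SPL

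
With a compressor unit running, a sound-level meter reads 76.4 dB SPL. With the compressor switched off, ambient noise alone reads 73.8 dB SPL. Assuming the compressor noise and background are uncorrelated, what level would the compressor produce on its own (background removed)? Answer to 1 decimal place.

72.9 dB SPL

Background correction is a power subtraction:
L_src = 10·log₁₀(10^(76.4/10) − 10^(73.8/10)) = 10·log₁₀(19660000) = 72.9 dB SPL.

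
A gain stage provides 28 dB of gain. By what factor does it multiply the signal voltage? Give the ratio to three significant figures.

25.1

Voltage ratio = 10^(dB/20).
10^(28/20) = 10^(1.400) = 25.1.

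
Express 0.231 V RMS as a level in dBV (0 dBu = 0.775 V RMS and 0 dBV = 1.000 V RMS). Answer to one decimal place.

-12.7 dBV

dBV = 20·log₁₀(V / 1.000 V).
20·log₁₀(0.231/1.000) = -12.7 dBV.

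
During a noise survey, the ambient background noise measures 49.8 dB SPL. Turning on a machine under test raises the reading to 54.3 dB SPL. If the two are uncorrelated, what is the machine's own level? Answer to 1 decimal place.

Subtract intensities: L_src = 10·log₁₀(10^(L_total/10) − 10^(L_bg/10)).
L_src = 10·log₁₀(10^(54.3/10) − 10^(49.8/10)) = 10·log₁₀(173700) = 52.4 dB SPL.

52.4 dB SPL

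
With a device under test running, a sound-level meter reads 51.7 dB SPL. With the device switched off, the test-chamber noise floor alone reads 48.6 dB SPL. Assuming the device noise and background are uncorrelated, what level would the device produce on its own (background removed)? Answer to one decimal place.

48.8 dB SPL

Background correction is a power subtraction:
L_src = 10·log₁₀(10^(51.7/10) − 10^(48.6/10)) = 10·log₁₀(75470) = 48.8 dB SPL.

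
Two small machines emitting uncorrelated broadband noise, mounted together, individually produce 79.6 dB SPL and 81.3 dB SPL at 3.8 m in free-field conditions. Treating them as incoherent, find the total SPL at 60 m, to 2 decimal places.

Combined at 3.8 m: 10·log₁₀(10^(79.6/10)+10^(81.3/10)) = 83.543 dB SPL.
Then apply −20·log₁₀(60/3.8) = -23.967 dB → 59.58 dB SPL.

59.58 dB SPL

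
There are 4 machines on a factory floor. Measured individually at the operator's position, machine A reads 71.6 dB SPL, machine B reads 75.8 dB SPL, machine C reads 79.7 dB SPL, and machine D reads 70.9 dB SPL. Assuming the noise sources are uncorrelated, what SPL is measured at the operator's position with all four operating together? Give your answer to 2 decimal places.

81.99 dB SPL

Add the sources as powers (linear), then convert back to dB:
L_total = 10·log₁₀(10^(71.6/10) + 10^(75.8/10) + 10^(79.7/10) + 10^(70.9/10)) = 10·log₁₀(158100000) = 81.99 dB SPL.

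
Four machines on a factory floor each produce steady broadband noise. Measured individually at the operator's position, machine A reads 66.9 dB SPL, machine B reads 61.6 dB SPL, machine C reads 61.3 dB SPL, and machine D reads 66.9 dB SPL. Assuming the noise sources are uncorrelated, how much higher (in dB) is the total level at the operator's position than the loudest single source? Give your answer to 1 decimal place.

Add the sources as powers (linear), then convert back to dB:
L_total = 10·log₁₀(10^(66.9/10) + 10^(61.6/10) + 10^(61.3/10) + 10^(66.9/10)) = 71.00 dB SPL.
Excess over the loudest (66.9 dB): 71.00 − 66.9 = 4.1 dB.

4.1 dB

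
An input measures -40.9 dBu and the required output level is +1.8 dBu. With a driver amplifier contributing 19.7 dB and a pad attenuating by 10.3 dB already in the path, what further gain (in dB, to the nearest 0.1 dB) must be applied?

33.3 dB

The required make-up gain is the shortfall in the dB sum.
G = +1.8 − (-40.9) − 19.7 + 10.3 = 33.3 dB.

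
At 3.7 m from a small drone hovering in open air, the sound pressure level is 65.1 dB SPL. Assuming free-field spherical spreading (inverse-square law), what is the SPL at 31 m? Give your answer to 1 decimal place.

For a point source in a free field, ΔL = −20·log₁₀(d₂/d₁).
ΔL = −20·log₁₀(31/3.7) = -18.46 dB, so L₂ = 65.1 + (-18.46) = 46.6 dB SPL.

46.6 dB SPL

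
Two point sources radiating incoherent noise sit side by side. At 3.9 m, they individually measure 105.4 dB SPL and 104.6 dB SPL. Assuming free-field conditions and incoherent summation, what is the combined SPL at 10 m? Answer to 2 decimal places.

Combined at 3.9 m: 10·log₁₀(10^(105.4/10)+10^(104.6/10)) = 108.029 dB SPL.
Then apply −20·log₁₀(10/3.9) = -8.179 dB → 99.85 dB SPL.

99.85 dB SPL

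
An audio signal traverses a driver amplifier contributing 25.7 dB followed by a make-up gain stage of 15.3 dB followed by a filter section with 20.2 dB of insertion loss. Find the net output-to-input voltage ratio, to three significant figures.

Net gain = 25.7 + 15.3 + (−20.2) = 20.8 dB.
Voltage ratio = 10^(20.8/20) = 11.0.

11.0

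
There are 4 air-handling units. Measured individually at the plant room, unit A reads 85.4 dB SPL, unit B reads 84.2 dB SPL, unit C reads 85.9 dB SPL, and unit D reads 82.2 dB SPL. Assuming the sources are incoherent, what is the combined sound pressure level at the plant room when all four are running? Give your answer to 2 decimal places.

90.66 dB SPL

Add the sources as powers (linear), then convert back to dB:
L_total = 10·log₁₀(10^(85.4/10) + 10^(84.2/10) + 10^(85.9/10) + 10^(82.2/10)) = 10·log₁₀(1165000000) = 90.66 dB SPL.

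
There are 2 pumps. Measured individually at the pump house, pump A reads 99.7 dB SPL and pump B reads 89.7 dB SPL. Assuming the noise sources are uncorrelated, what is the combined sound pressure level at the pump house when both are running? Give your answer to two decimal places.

Incoherent sources sum as intensities:
L_total = 10·log₁₀(10^(99.7/10) + 10^(89.7/10)) = 10·log₁₀(10266000000) = 100.11 dB SPL.

100.11 dB SPL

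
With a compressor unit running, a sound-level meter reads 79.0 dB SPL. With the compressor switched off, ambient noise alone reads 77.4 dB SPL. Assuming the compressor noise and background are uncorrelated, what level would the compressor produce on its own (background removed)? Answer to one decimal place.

73.9 dB SPL

Background correction is a power subtraction:
L_src = 10·log₁₀(10^(79.0/10) − 10^(77.4/10)) = 10·log₁₀(24480000) = 73.9 dB SPL.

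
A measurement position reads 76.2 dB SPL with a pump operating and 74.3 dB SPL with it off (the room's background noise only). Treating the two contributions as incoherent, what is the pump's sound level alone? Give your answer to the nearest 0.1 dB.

71.7 dB SPL

Remove the background by subtracting linear intensities:
L_src = 10·log₁₀(10^(76.2/10) − 10^(74.3/10)) = 10·log₁₀(14770000) = 71.7 dB SPL.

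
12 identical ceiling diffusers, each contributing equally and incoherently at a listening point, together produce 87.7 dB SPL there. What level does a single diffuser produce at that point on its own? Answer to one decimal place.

76.9 dB SPL

12 equal incoherent sources add 10·log₁₀(12) = 10.79 dB over one source.
L_one = 87.7 − 10.79 = 76.9 dB SPL.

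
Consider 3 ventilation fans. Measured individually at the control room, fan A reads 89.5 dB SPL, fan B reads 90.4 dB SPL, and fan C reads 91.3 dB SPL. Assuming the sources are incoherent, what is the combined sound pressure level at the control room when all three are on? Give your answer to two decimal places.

Uncorrelated sources add in intensity (power), not in dB.
L_total = 10·log₁₀(10^(89.5/10) + 10^(90.4/10) + 10^(91.3/10)) = 10·log₁₀(3337000000) = 95.23 dB SPL.

95.23 dB SPL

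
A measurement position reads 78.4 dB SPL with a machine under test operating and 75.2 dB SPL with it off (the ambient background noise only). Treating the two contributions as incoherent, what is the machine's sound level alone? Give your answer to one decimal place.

Remove the background by subtracting linear intensities:
L_src = 10·log₁₀(10^(78.4/10) − 10^(75.2/10)) = 10·log₁₀(36070000) = 75.6 dB SPL.

75.6 dB SPL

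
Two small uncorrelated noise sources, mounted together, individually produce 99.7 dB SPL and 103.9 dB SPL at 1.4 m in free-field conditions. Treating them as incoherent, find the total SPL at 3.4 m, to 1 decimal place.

97.6 dB SPL

Combined at 1.4 m: 10·log₁₀(10^(99.7/10)+10^(103.9/10)) = 105.30 dB SPL.
Then apply −20·log₁₀(3.4/1.4) = -7.71 dB → 97.6 dB SPL.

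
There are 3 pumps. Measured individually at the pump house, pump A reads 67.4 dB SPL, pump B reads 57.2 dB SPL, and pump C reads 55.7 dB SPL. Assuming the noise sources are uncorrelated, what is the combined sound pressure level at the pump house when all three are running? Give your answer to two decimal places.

Uncorrelated sources add in intensity (power), not in dB.
L_total = 10·log₁₀(10^(67.4/10) + 10^(57.2/10) + 10^(55.7/10)) = 10·log₁₀(6392000) = 68.06 dB SPL.

68.06 dB SPL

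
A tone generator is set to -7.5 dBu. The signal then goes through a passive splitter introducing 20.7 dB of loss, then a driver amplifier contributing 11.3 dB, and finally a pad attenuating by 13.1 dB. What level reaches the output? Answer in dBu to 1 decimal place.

In dB, series stages simply add:
-7.5 − 20.7 + 11.3 − 13.1 = -30.0 dBu.

-30.0 dBu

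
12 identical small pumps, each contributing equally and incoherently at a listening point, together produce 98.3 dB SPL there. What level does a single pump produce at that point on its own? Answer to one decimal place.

12 equal incoherent sources add 10·log₁₀(12) = 10.79 dB over one source.
L_one = 98.3 − 10.79 = 87.5 dB SPL.

87.5 dB SPL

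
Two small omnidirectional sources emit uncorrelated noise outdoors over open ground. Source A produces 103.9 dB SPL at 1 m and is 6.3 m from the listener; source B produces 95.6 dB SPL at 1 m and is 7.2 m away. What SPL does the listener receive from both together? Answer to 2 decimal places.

88.38 dB SPL

At the listener: L_A = 103.9 − 20·log₁₀(6.3) = 87.913 dB; L_B = 95.6 − 20·log₁₀(7.2) = 78.453 dB.
Combined: 10·log₁₀(10^(87.913/10)+10^(78.453/10)) = 88.38 dB SPL.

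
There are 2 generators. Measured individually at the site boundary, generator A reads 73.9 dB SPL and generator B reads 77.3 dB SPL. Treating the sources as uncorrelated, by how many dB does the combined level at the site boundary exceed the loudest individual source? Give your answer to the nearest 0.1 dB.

1.6 dB

Add the sources as powers (linear), then convert back to dB:
L_total = 10·log₁₀(10^(73.9/10) + 10^(77.3/10)) = 78.93 dB SPL.
Excess over the loudest (77.3 dB): 78.93 − 77.3 = 1.6 dB.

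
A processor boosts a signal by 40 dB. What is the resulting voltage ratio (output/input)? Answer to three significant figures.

100

Voltage ratio = 10^(dB/20).
10^(40/20) = 10^(2.000) = 100.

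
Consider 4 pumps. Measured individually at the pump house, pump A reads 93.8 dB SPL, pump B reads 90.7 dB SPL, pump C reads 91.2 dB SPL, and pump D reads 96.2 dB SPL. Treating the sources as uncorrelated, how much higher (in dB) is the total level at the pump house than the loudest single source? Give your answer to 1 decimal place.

Incoherent sources sum as intensities:
L_total = 10·log₁₀(10^(93.8/10) + 10^(90.7/10) + 10^(91.2/10) + 10^(96.2/10)) = 99.57 dB SPL.
Excess over the loudest (96.2 dB): 99.57 − 96.2 = 3.4 dB.

3.4 dB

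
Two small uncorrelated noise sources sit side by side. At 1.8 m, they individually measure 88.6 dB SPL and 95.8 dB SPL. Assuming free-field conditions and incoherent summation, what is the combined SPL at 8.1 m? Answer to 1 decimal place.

83.5 dB SPL

Combined at 1.8 m: 10·log₁₀(10^(88.6/10)+10^(95.8/10)) = 96.56 dB SPL.
Then apply −20·log₁₀(8.1/1.8) = -13.06 dB → 83.5 dB SPL.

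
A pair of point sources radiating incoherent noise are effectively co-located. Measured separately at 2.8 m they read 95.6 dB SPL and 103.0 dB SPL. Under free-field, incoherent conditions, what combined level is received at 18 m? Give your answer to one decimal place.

87.6 dB SPL

Combined at 2.8 m: 10·log₁₀(10^(95.6/10)+10^(103.0/10)) = 103.73 dB SPL.
Then apply −20·log₁₀(18/2.8) = -16.16 dB → 87.6 dB SPL.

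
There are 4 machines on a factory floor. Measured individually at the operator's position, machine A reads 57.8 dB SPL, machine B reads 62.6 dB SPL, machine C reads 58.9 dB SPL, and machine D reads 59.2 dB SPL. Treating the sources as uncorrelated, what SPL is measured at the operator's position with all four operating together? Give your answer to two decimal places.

Uncorrelated sources add in intensity (power), not in dB.
L_total = 10·log₁₀(10^(57.8/10) + 10^(62.6/10) + 10^(58.9/10) + 10^(59.2/10)) = 10·log₁₀(4030000) = 66.05 dB SPL.

66.05 dB SPL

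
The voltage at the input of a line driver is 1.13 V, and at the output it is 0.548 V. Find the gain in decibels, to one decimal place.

-6.3 dB

For a voltage ratio, dB = 20·log₁₀(V₂/V₁).
20·log₁₀(0.548/1.13) = 20·log₁₀(0.4850) = -6.3 dB.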